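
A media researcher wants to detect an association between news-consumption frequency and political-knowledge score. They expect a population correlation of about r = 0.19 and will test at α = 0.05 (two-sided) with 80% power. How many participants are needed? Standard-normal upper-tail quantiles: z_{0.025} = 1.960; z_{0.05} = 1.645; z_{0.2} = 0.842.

n = 216

Fisher's z: C = ½·ln((1+r)/(1−r)) = ½·ln(1.4691) = 0.1923.
n = ((z_{α/2} + z_β)/C)² + 3.
(1.960 + 0.842) / 0.1923 = 2.802 / 0.1923 = 14.571.
n = 14.571² + 3 = 212.31 + 3 = 215.3.
Round up.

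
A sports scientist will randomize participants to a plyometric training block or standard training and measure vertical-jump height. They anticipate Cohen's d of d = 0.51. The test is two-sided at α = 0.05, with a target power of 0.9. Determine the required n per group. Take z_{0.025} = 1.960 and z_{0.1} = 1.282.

For two independent groups with equal n: n = 2·((z_{α/2} + z_β) / d)².
z_{α/2} + z_β = 1.960 + 1.282 = 3.242.
n = 2 × (3.242 / 0.51)² = 2 × 6.357² = 2 × 40.41 = 80.8.
Round up to the next whole participant.

n = 81 per group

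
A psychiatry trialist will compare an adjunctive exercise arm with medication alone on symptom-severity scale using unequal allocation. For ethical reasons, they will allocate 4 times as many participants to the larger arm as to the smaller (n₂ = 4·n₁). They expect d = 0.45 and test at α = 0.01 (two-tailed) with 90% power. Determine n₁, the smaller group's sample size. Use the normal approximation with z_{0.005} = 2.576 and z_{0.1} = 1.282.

n₁ = 92

With allocation ratio k = n₂/n₁ = 4, Var(x̄₁−x̄₂) = σ²(1/n₁ + 1/(k·n₁)) = σ²·(k+1)/(k·n₁).
So n₁ = (1 + 1/k)·((z_{α/2} + z_β)/d)² = 1.250 × (3.858/0.45)².
n₁ = 1.250 × 73.50 = 91.9.
Round up: n₁ = 92, giving n₂ = 4 × 92 = 368.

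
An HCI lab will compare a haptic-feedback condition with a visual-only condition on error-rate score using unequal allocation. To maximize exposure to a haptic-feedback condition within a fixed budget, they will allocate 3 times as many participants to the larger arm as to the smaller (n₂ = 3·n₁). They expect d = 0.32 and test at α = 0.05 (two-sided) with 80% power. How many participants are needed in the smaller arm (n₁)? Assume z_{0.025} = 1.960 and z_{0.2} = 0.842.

n₁ = 103

With allocation ratio k = n₂/n₁ = 3, Var(x̄₁−x̄₂) = σ²(1/n₁ + 1/(k·n₁)) = σ²·(k+1)/(k·n₁).
So n₁ = (1 + 1/k)·((z_{α/2} + z_β)/d)² = 1.333 × (2.802/0.32)².
n₁ = 1.333 × 76.67 = 102.2.
Round up: n₁ = 103, giving n₂ = 3 × 103 = 309.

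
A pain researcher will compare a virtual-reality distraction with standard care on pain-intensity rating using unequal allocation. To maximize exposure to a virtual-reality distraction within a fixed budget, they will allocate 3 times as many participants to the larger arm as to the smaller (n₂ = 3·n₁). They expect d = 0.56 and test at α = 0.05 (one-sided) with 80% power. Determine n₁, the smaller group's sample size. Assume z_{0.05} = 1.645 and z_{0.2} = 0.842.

With allocation ratio k = n₂/n₁ = 3, Var(x̄₁−x̄₂) = σ²(1/n₁ + 1/(k·n₁)) = σ²·(k+1)/(k·n₁).
So n₁ = (1 + 1/k)·((z_{α} + z_β)/d)² = 1.333 × (2.487/0.56)².
n₁ = 1.333 × 19.72 = 26.3.
Round up: n₁ = 27, giving n₂ = 3 × 27 = 81.

n₁ = 27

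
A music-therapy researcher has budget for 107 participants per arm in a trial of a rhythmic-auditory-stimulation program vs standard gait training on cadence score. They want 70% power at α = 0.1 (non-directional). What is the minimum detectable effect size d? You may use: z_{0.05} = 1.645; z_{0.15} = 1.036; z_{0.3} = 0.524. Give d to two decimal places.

For two independent groups of n = 107 each: d_min = (z_{α/2} + z_β)·√(2/n).
z-sum = 1.645 + 0.524 = 2.169.
d_min = 2.169 × √(2/107) = 2.169 × 0.1367 = 0.297.

d_min ≈ 0.30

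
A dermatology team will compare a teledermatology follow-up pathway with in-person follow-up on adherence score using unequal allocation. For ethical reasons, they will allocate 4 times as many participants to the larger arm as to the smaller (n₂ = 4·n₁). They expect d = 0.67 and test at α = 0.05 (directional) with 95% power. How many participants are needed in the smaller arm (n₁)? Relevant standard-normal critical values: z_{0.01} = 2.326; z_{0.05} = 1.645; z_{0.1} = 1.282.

n₁ = 31

With allocation ratio k = n₂/n₁ = 4, Var(x̄₁−x̄₂) = σ²(1/n₁ + 1/(k·n₁)) = σ²·(k+1)/(k·n₁).
So n₁ = (1 + 1/k)·((z_{α} + z_β)/d)² = 1.250 × (3.290/0.67)².
n₁ = 1.250 × 24.11 = 30.1.
Round up: n₁ = 31, giving n₂ = 4 × 31 = 124.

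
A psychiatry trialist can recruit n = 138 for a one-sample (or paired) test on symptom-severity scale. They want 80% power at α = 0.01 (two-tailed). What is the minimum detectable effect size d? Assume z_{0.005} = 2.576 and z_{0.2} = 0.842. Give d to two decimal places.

For a single sample (or paired design) of n = 138: d_min = (z_{α/2} + z_β)/√n.
z-sum = 2.576 + 0.842 = 3.418.
d_min = 3.418 / √138 = 3.418 / 11.747 = 0.291.

d_min ≈ 0.29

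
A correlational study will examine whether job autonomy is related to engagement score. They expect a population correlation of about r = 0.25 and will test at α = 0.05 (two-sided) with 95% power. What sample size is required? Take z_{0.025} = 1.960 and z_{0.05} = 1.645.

n = 203

Fisher's z: C = ½·ln((1+r)/(1−r)) = ½·ln(1.6667) = 0.2554.
n = ((z_{α/2} + z_β)/C)² + 3.
(1.960 + 1.645) / 0.2554 = 3.605 / 0.2554 = 14.115.
n = 14.115² + 3 = 199.24 + 3 = 202.2.
Round up.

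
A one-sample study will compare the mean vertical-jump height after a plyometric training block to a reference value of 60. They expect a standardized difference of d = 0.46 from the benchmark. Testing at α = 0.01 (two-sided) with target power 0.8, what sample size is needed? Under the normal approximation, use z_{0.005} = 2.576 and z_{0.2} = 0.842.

For a one-sample test: n = ((z_{α/2} + z_β) / d)².
z_{α/2} + z_β = 2.576 + 0.842 = 3.418.
n = (3.418 / 0.46)² = 7.430² = 55.21.
Round up.

n = 56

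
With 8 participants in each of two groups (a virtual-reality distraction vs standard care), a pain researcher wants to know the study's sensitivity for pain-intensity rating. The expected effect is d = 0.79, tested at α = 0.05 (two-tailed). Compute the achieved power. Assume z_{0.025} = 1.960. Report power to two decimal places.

For two equal groups, power = Φ(d·√(n/2) − z_{α/2}).
d·√(n/2) = 0.79 × √(8/2) = 0.79 × 2.000 = 1.580.
z_β = 1.580 − 1.960 = -0.380.
Power = Φ(-0.380) = 0.352.

power ≈ 0.35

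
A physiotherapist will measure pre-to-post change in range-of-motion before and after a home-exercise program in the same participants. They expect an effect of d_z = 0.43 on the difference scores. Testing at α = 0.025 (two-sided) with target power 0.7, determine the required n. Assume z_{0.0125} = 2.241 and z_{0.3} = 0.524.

n = 42 pairs

For a paired (one-sample on differences) test: n = ((z_{α/2} + z_β) / d)².
z_{α/2} + z_β = 2.241 + 0.524 = 2.765.
n = (2.765 / 0.43)² = 6.430² = 41.35.
Round up.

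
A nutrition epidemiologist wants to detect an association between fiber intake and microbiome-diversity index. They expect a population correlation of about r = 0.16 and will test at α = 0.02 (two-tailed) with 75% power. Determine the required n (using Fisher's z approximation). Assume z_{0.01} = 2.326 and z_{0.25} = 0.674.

Fisher's z: C = ½·ln((1+r)/(1−r)) = ½·ln(1.3810) = 0.1614.
n = ((z_{α/2} + z_β)/C)² + 3.
(2.326 + 0.674) / 0.1614 = 3.000 / 0.1614 = 18.587.
n = 18.587² + 3 = 345.49 + 3 = 348.5.
Round up.

n = 349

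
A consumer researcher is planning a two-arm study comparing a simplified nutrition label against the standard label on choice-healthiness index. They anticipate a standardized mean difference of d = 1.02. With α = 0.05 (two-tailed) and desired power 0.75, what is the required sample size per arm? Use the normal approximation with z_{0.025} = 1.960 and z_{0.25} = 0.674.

n = 14 per group

For two independent groups with equal n: n = 2·((z_{α/2} + z_β) / d)².
z_{α/2} + z_β = 1.960 + 0.674 = 2.634.
n = 2 × (2.634 / 1.02)² = 2 × 2.582² = 2 × 6.67 = 13.3.
Round up to the next whole participant.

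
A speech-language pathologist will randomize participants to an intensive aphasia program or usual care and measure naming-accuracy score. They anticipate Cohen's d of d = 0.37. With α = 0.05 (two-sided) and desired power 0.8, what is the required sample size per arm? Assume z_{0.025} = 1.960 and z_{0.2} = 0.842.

n = 115 per group

For two independent groups with equal n: n = 2·((z_{α/2} + z_β) / d)².
z_{α/2} + z_β = 1.960 + 0.842 = 2.802.
n = 2 × (2.802 / 0.37)² = 2 × 7.573² = 2 × 57.35 = 114.7.
Round up to the next whole participant.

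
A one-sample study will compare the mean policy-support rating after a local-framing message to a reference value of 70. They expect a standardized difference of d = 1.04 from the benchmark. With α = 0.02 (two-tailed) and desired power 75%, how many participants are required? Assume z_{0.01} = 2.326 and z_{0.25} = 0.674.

n = 9

For a one-sample test: n = ((z_{α/2} + z_β) / d)².
z_{α/2} + z_β = 2.326 + 0.674 = 3.000.
n = (3.000 / 1.04)² = 2.885² = 8.32.
Round up.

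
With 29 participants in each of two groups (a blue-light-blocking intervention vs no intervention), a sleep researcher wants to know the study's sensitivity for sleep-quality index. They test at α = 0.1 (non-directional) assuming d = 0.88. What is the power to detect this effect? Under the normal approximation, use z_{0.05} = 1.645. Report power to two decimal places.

power ≈ 0.96

For two equal groups, power = Φ(d·√(n/2) − z_{α/2}).
d·√(n/2) = 0.88 × √(29/2) = 0.88 × 3.808 = 3.351.
z_β = 3.351 − 1.645 = 1.706.
Power = Φ(1.706) = 0.956.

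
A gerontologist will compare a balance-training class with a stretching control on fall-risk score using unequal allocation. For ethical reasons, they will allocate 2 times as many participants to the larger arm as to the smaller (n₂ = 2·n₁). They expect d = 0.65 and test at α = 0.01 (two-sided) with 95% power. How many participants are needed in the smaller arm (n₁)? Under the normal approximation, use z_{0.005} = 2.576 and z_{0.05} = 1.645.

With allocation ratio k = n₂/n₁ = 2, Var(x̄₁−x̄₂) = σ²(1/n₁ + 1/(k·n₁)) = σ²·(k+1)/(k·n₁).
So n₁ = (1 + 1/k)·((z_{α/2} + z_β)/d)² = 1.500 × (4.221/0.65)².
n₁ = 1.500 × 42.17 = 63.3.
Round up: n₁ = 64, giving n₂ = 2 × 64 = 128.

n₁ = 64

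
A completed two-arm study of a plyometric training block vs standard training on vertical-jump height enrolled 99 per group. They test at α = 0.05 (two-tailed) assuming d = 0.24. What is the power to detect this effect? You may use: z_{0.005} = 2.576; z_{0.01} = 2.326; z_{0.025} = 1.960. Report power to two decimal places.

For two equal groups, power = Φ(d·√(n/2) − z_{α/2}).
d·√(n/2) = 0.24 × √(99/2) = 0.24 × 7.036 = 1.689.
z_β = 1.689 − 1.960 = -0.271.
Power = Φ(-0.271) = 0.393.

power ≈ 0.39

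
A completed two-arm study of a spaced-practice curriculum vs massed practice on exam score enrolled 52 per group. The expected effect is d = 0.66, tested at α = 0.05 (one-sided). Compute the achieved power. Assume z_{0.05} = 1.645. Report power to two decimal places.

For two equal groups, power = Φ(d·√(n/2) − z_{α}).
d·√(n/2) = 0.66 × √(52/2) = 0.66 × 5.099 = 3.365.
z_β = 3.365 − 1.645 = 1.720.
Power = Φ(1.720) = 0.957.

power ≈ 0.96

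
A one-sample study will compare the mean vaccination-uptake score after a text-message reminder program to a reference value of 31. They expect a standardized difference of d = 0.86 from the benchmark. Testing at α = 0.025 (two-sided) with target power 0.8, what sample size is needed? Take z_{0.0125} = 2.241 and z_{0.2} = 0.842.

n = 13

For a one-sample test: n = ((z_{α/2} + z_β) / d)².
z_{α/2} + z_β = 2.241 + 0.842 = 3.083.
n = (3.083 / 0.86)² = 3.585² = 12.85.
Round up.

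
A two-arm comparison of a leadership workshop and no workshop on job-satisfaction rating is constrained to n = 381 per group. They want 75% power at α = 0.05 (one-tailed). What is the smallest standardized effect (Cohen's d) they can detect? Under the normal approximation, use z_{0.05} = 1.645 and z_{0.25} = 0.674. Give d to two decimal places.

For two independent groups of n = 381 each: d_min = (z_{α} + z_β)·√(2/n).
z-sum = 1.645 + 0.674 = 2.319.
d_min = 2.319 × √(2/381) = 2.319 × 0.0725 = 0.168.

d_min ≈ 0.17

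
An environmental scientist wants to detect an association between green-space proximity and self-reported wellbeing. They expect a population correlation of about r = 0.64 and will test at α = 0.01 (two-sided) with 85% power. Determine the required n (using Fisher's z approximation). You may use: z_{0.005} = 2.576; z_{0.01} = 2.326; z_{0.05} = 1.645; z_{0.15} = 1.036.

n = 26

Fisher's z: C = ½·ln((1+r)/(1−r)) = ½·ln(4.5556) = 0.7582.
n = ((z_{α/2} + z_β)/C)² + 3.
(2.576 + 1.036) / 0.7582 = 3.612 / 0.7582 = 4.764.
n = 4.764² + 3 = 22.69 + 3 = 25.7.
Round up.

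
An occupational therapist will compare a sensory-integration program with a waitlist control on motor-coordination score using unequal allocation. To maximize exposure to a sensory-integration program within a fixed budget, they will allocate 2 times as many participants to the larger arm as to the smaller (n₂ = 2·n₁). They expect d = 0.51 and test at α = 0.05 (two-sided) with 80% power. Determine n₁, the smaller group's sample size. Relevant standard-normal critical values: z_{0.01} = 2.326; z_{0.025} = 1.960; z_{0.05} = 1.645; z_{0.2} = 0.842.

n₁ = 46

With allocation ratio k = n₂/n₁ = 2, Var(x̄₁−x̄₂) = σ²(1/n₁ + 1/(k·n₁)) = σ²·(k+1)/(k·n₁).
So n₁ = (1 + 1/k)·((z_{α/2} + z_β)/d)² = 1.500 × (2.802/0.51)².
n₁ = 1.500 × 30.19 = 45.3.
Round up: n₁ = 46, giving n₂ = 2 × 46 = 92.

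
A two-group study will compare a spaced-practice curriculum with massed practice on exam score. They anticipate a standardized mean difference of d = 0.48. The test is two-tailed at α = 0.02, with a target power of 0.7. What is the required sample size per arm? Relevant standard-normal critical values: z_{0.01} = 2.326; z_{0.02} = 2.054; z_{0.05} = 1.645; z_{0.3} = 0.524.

n = 71 per group

For two independent groups with equal n: n = 2·((z_{α/2} + z_β) / d)².
z_{α/2} + z_β = 2.326 + 0.524 = 2.850.
n = 2 × (2.850 / 0.48)² = 2 × 5.938² = 2 × 35.25 = 70.5.
Round up to the next whole participant.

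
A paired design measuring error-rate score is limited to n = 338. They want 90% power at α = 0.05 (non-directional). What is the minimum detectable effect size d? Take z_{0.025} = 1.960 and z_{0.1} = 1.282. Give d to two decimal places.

d_min ≈ 0.18

For a single sample (or paired design) of n = 338: d_min = (z_{α/2} + z_β)/√n.
z-sum = 1.960 + 1.282 = 3.242.
d_min = 3.242 / √338 = 3.242 / 18.385 = 0.176.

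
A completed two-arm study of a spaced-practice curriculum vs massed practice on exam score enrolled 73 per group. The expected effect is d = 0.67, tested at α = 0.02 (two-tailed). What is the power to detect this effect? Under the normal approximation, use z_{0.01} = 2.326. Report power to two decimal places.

power ≈ 0.96

For two equal groups, power = Φ(d·√(n/2) − z_{α/2}).
d·√(n/2) = 0.67 × √(73/2) = 0.67 × 6.042 = 4.048.
z_β = 4.048 − 2.326 = 1.722.
Power = Φ(1.722) = 0.957.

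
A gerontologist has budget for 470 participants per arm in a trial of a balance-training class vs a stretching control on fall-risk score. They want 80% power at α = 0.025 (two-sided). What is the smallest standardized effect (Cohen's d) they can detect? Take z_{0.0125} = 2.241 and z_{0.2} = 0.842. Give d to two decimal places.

d_min ≈ 0.20

For two independent groups of n = 470 each: d_min = (z_{α/2} + z_β)·√(2/n).
z-sum = 2.241 + 0.842 = 3.083.
d_min = 3.083 × √(2/470) = 3.083 × 0.0652 = 0.201.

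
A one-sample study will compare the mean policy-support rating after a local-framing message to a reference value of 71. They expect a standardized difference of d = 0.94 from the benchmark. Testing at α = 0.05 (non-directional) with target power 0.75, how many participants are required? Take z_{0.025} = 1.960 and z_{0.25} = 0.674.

For a one-sample test: n = ((z_{α/2} + z_β) / d)².
z_{α/2} + z_β = 1.960 + 0.674 = 2.634.
n = (2.634 / 0.94)² = 2.802² = 7.85.
Round up.

n = 8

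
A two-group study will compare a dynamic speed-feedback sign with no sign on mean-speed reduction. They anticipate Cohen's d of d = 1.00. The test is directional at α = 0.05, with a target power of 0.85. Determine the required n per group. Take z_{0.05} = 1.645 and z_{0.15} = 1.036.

n = 15 per group

For two independent groups with equal n: n = 2·((z_{α} + z_β) / d)².
z_{α} + z_β = 1.645 + 1.036 = 2.681.
n = 2 × (2.681 / 1.00)² = 2 × 2.681² = 2 × 7.19 = 14.4.
Round up to the next whole participant.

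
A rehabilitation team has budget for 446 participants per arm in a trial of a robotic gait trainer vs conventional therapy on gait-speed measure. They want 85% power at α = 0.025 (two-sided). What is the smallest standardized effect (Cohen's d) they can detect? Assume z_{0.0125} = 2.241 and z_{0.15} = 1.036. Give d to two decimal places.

For two independent groups of n = 446 each: d_min = (z_{α/2} + z_β)·√(2/n).
z-sum = 2.241 + 1.036 = 3.277.
d_min = 3.277 × √(2/446) = 3.277 × 0.0670 = 0.219.

d_min ≈ 0.22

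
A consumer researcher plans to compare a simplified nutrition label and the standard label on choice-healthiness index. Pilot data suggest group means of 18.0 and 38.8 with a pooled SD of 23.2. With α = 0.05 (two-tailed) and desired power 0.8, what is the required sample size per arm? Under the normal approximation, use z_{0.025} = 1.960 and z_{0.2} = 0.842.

Cohen's d = |M₁ − M₂| / SD_pooled = |18.0 − 38.8| / 23.2 = 20.8 / 23.2 = 0.897.
For two independent groups with equal n: n = 2·((z_{α/2} + z_β) / d)².
z_{α/2} + z_β = 1.960 + 0.842 = 2.802.
n = 2 × (2.802 / 0.897)² = 2 × 3.124² = 2 × 9.76 = 19.5.
Round up to the next whole participant.

n = 20 per group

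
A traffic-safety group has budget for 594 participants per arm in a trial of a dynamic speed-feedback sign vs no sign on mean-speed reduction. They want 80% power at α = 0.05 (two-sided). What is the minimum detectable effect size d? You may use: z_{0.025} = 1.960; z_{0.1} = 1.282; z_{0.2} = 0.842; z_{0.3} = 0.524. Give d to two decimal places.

d_min ≈ 0.16

For two independent groups of n = 594 each: d_min = (z_{α/2} + z_β)·√(2/n).
z-sum = 1.960 + 0.842 = 2.802.
d_min = 2.802 × √(2/594) = 2.802 × 0.0580 = 0.163.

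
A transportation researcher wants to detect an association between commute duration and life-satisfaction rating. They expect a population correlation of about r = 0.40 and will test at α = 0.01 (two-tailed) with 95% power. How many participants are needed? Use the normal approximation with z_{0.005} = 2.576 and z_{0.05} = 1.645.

n = 103

Fisher's z: C = ½·ln((1+r)/(1−r)) = ½·ln(2.3333) = 0.4236.
n = ((z_{α/2} + z_β)/C)² + 3.
(2.576 + 1.645) / 0.4236 = 4.221 / 0.4236 = 9.965.
n = 9.965² + 3 = 99.29 + 3 = 102.3.
Round up.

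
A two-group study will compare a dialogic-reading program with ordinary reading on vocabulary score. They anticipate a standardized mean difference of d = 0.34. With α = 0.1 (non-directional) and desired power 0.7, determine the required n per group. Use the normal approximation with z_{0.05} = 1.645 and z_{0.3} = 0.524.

For two independent groups with equal n: n = 2·((z_{α/2} + z_β) / d)².
z_{α/2} + z_β = 1.645 + 0.524 = 2.169.
n = 2 × (2.169 / 0.34)² = 2 × 6.379² = 2 × 40.70 = 81.4.
Round up to the next whole participant.

n = 82 per group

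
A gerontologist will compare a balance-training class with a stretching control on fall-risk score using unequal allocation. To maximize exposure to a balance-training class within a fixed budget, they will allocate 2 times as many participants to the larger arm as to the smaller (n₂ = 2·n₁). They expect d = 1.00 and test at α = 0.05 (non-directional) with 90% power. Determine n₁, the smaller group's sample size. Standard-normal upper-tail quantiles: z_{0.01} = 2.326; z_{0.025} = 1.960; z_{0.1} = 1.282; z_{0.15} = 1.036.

n₁ = 16

With allocation ratio k = n₂/n₁ = 2, Var(x̄₁−x̄₂) = σ²(1/n₁ + 1/(k·n₁)) = σ²·(k+1)/(k·n₁).
So n₁ = (1 + 1/k)·((z_{α/2} + z_β)/d)² = 1.500 × (3.242/1.00)².
n₁ = 1.500 × 10.51 = 15.8.
Round up: n₁ = 16, giving n₂ = 2 × 16 = 32.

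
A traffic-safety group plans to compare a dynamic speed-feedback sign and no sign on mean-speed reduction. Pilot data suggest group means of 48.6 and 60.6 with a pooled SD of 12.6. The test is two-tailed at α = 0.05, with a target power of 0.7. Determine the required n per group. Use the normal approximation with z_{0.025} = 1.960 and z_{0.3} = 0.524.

Cohen's d = |M₁ − M₂| / SD_pooled = |48.6 − 60.6| / 12.6 = 12.0 / 12.6 = 0.952.
For two independent groups with equal n: n = 2·((z_{α/2} + z_β) / d)².
z_{α/2} + z_β = 1.960 + 0.524 = 2.484.
n = 2 × (2.484 / 0.952)² = 2 × 2.609² = 2 × 6.81 = 13.6.
Round up to the next whole participant.

n = 14 per group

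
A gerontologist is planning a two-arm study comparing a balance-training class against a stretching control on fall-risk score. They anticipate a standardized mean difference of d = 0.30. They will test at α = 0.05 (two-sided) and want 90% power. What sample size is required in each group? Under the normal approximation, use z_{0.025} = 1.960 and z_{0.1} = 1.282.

n = 234 per group

For two independent groups with equal n: n = 2·((z_{α/2} + z_β) / d)².
z_{α/2} + z_β = 1.960 + 1.282 = 3.242.
n = 2 × (3.242 / 0.30)² = 2 × 10.807² = 2 × 116.78 = 233.6.
Round up to the next whole participant.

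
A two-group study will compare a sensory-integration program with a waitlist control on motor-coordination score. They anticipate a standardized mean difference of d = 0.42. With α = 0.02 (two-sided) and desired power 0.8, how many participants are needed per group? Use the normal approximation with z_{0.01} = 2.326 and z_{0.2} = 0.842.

n = 114 per group

For two independent groups with equal n: n = 2·((z_{α/2} + z_β) / d)².
z_{α/2} + z_β = 2.326 + 0.842 = 3.168.
n = 2 × (3.168 / 0.42)² = 2 × 7.543² = 2 × 56.89 = 113.8.
Round up to the next whole participant.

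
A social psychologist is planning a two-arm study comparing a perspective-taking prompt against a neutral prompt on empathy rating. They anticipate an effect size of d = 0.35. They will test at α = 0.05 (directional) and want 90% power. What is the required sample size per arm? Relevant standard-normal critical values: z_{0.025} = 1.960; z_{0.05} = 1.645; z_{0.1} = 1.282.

For two independent groups with equal n: n = 2·((z_{α} + z_β) / d)².
z_{α} + z_β = 1.645 + 1.282 = 2.927.
n = 2 × (2.927 / 0.35)² = 2 × 8.363² = 2 × 69.94 = 139.9.
Round up to the next whole participant.

n = 140 per group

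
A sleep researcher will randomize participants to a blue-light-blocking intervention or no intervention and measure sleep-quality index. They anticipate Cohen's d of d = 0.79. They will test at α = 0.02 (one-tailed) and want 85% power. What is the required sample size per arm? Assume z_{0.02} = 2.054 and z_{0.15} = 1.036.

For two independent groups with equal n: n = 2·((z_{α} + z_β) / d)².
z_{α} + z_β = 2.054 + 1.036 = 3.090.
n = 2 × (3.090 / 0.79)² = 2 × 3.911² = 2 × 15.30 = 30.6.
Round up to the next whole participant.

n = 31 per group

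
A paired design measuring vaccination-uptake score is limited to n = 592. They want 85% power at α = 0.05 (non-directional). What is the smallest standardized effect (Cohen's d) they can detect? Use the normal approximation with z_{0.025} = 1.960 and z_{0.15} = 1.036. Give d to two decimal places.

d_min ≈ 0.12

For a single sample (or paired design) of n = 592: d_min = (z_{α/2} + z_β)/√n.
z-sum = 1.960 + 1.036 = 2.996.
d_min = 2.996 / √592 = 2.996 / 24.331 = 0.123.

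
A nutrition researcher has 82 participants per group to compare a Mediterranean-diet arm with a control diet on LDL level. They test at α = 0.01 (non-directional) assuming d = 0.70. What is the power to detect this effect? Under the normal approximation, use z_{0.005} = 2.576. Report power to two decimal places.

For two equal groups, power = Φ(d·√(n/2) − z_{α/2}).
d·√(n/2) = 0.70 × √(82/2) = 0.70 × 6.403 = 4.482.
z_β = 4.482 − 2.576 = 1.906.
Power = Φ(1.906) = 0.972.

power ≈ 0.97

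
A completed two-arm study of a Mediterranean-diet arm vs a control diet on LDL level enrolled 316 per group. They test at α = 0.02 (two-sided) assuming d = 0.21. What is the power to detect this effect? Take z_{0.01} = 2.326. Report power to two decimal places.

power ≈ 0.62

For two equal groups, power = Φ(d·√(n/2) − z_{α/2}).
d·√(n/2) = 0.21 × √(316/2) = 0.21 × 12.570 = 2.640.
z_β = 2.640 − 2.326 = 0.314.
Power = Φ(0.314) = 0.623.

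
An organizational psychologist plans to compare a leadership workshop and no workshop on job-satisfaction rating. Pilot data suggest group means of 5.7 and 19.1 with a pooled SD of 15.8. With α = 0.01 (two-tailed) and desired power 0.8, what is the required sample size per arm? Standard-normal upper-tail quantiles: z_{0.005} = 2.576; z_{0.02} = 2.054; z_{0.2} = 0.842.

Cohen's d = |M₁ − M₂| / SD_pooled = |5.7 − 19.1| / 15.8 = 13.4 / 15.8 = 0.848.
For two independent groups with equal n: n = 2·((z_{α/2} + z_β) / d)².
z_{α/2} + z_β = 2.576 + 0.842 = 3.418.
n = 2 × (3.418 / 0.848)² = 2 × 4.031² = 2 × 16.25 = 32.5.
Round up to the next whole participant.

n = 33 per group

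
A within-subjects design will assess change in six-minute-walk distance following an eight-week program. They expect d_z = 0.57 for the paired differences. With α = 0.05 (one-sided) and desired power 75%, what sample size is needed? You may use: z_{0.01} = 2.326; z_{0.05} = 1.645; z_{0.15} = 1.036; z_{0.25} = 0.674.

n = 17 pairs

For a paired (one-sample on differences) test: n = ((z_{α} + z_β) / d)².
z_{α} + z_β = 1.645 + 0.674 = 2.319.
n = (2.319 / 0.57)² = 4.068² = 16.55.
Round up.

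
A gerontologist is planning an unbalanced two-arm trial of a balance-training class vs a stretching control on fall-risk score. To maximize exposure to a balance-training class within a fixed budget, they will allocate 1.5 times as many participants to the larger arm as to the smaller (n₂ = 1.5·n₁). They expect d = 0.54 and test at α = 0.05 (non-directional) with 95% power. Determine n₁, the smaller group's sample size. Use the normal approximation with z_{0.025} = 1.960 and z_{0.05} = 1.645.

n₁ = 75

With allocation ratio k = n₂/n₁ = 1.5, Var(x̄₁−x̄₂) = σ²(1/n₁ + 1/(k·n₁)) = σ²·(k+1)/(k·n₁).
So n₁ = (1 + 1/k)·((z_{α/2} + z_β)/d)² = 1.667 × (3.605/0.54)².
n₁ = 1.667 × 44.57 = 74.3.
Round up: n₁ = 75, giving n₂ = ⌈1.5 × 75⌉ = ⌈112.5⌉ = 113.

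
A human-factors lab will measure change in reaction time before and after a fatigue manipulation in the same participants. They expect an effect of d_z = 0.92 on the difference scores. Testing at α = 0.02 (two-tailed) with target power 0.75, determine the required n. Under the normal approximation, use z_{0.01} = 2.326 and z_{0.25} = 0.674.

n = 11 pairs

For a paired (one-sample on differences) test: n = ((z_{α/2} + z_β) / d)².
z_{α/2} + z_β = 2.326 + 0.674 = 3.000.
n = (3.000 / 0.92)² = 3.261² = 10.63.
Round up.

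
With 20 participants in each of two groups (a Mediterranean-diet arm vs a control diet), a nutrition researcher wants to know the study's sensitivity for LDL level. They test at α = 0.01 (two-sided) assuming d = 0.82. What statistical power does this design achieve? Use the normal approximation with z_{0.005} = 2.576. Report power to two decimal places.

power ≈ 0.51

For two equal groups, power = Φ(d·√(n/2) − z_{α/2}).
d·√(n/2) = 0.82 × √(20/2) = 0.82 × 3.162 = 2.593.
z_β = 2.593 − 2.576 = 0.017.
Power = Φ(0.017) = 0.507.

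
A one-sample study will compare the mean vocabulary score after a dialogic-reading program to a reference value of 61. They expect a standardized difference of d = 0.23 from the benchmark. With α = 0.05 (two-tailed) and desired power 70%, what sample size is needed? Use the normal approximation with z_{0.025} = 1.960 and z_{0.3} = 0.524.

n = 117

For a one-sample test: n = ((z_{α/2} + z_β) / d)².
z_{α/2} + z_β = 1.960 + 0.524 = 2.484.
n = (2.484 / 0.23)² = 10.800² = 116.64.
Round up.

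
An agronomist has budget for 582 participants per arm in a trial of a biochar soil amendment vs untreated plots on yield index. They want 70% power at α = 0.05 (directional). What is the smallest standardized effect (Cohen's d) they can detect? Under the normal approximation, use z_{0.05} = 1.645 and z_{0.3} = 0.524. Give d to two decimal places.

For two independent groups of n = 582 each: d_min = (z_{α} + z_β)·√(2/n).
z-sum = 1.645 + 0.524 = 2.169.
d_min = 2.169 × √(2/582) = 2.169 × 0.0586 = 0.127.

d_min ≈ 0.13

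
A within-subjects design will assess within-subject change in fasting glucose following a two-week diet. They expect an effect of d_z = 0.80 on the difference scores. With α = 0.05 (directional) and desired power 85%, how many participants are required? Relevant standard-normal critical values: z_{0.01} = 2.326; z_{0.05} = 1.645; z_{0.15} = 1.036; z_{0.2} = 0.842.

For a paired (one-sample on differences) test: n = ((z_{α} + z_β) / d)².
z_{α} + z_β = 1.645 + 1.036 = 2.681.
n = (2.681 / 0.80)² = 3.351² = 11.23.
Round up.

n = 12 pairs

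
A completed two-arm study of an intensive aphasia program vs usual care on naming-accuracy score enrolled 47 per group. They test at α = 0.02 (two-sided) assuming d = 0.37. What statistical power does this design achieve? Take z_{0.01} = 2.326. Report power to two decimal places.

For two equal groups, power = Φ(d·√(n/2) − z_{α/2}).
d·√(n/2) = 0.37 × √(47/2) = 0.37 × 4.848 = 1.794.
z_β = 1.794 − 2.326 = -0.532.
Power = Φ(-0.532) = 0.297.

power ≈ 0.30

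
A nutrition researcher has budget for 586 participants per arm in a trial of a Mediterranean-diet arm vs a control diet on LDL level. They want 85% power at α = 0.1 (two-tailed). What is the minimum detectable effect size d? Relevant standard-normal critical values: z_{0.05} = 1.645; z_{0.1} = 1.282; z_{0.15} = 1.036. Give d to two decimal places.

For two independent groups of n = 586 each: d_min = (z_{α/2} + z_β)·√(2/n).
z-sum = 1.645 + 1.036 = 2.681.
d_min = 2.681 × √(2/586) = 2.681 × 0.0584 = 0.157.

d_min ≈ 0.16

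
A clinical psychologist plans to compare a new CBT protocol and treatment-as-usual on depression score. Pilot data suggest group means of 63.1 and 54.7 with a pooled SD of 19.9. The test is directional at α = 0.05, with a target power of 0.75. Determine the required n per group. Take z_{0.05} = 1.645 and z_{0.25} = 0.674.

n = 61 per group

Cohen's d = |M₁ − M₂| / SD_pooled = |63.1 − 54.7| / 19.9 = 8.4 / 19.9 = 0.422.
For two independent groups with equal n: n = 2·((z_{α} + z_β) / d)².
z_{α} + z_β = 1.645 + 0.674 = 2.319.
n = 2 × (2.319 / 0.422)² = 2 × 5.495² = 2 × 30.20 = 60.4.
Round up to the next whole participant.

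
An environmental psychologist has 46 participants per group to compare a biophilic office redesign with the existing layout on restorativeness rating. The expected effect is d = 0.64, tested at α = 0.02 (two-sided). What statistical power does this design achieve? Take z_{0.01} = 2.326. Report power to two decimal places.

power ≈ 0.77

For two equal groups, power = Φ(d·√(n/2) − z_{α/2}).
d·√(n/2) = 0.64 × √(46/2) = 0.64 × 4.796 = 3.069.
z_β = 3.069 − 2.326 = 0.743.
Power = Φ(0.743) = 0.771.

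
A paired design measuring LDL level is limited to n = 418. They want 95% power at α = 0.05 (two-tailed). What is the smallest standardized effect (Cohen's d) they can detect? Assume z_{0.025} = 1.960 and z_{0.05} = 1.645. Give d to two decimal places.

For a single sample (or paired design) of n = 418: d_min = (z_{α/2} + z_β)/√n.
z-sum = 1.960 + 1.645 = 3.605.
d_min = 3.605 / √418 = 3.605 / 20.445 = 0.176.

d_min ≈ 0.18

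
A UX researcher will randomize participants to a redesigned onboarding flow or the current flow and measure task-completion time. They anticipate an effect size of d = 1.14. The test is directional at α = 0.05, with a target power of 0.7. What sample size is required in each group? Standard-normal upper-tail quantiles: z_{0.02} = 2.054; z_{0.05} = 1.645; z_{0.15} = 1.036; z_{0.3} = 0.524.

For two independent groups with equal n: n = 2·((z_{α} + z_β) / d)².
z_{α} + z_β = 1.645 + 0.524 = 2.169.
n = 2 × (2.169 / 1.14)² = 2 × 1.903² = 2 × 3.62 = 7.2.
Round up to the next whole participant.

n = 8 per group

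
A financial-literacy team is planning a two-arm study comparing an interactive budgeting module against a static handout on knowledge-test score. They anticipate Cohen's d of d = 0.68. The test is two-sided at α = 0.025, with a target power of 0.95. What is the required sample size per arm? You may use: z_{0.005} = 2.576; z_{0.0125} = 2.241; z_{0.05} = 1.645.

n = 66 per group

For two independent groups with equal n: n = 2·((z_{α/2} + z_β) / d)².
z_{α/2} + z_β = 2.241 + 1.645 = 3.886.
n = 2 × (3.886 / 0.68)² = 2 × 5.715² = 2 × 32.66 = 65.3.
Round up to the next whole participant.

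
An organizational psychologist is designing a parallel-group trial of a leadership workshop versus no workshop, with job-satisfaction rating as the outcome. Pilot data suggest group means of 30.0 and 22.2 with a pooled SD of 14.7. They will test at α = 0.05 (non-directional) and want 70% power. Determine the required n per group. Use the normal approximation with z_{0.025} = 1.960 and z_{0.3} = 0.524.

n = 44 per group

Cohen's d = |M₁ − M₂| / SD_pooled = |30.0 − 22.2| / 14.7 = 7.8 / 14.7 = 0.531.
For two independent groups with equal n: n = 2·((z_{α/2} + z_β) / d)².
z_{α/2} + z_β = 1.960 + 0.524 = 2.484.
n = 2 × (2.484 / 0.531)² = 2 × 4.678² = 2 × 21.88 = 43.8.
Round up to the next whole participant.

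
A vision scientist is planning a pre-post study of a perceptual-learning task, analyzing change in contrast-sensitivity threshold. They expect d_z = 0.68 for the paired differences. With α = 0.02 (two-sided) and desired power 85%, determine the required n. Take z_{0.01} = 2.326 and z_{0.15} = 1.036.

For a paired (one-sample on differences) test: n = ((z_{α/2} + z_β) / d)².
z_{α/2} + z_β = 2.326 + 1.036 = 3.362.
n = (3.362 / 0.68)² = 4.944² = 24.44.
Round up.

n = 25 pairs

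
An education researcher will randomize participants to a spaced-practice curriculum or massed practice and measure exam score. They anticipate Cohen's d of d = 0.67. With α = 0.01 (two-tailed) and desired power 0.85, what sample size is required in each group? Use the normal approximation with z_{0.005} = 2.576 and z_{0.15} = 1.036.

For two independent groups with equal n: n = 2·((z_{α/2} + z_β) / d)².
z_{α/2} + z_β = 2.576 + 1.036 = 3.612.
n = 2 × (3.612 / 0.67)² = 2 × 5.391² = 2 × 29.06 = 58.1.
Round up to the next whole participant.

n = 59 per group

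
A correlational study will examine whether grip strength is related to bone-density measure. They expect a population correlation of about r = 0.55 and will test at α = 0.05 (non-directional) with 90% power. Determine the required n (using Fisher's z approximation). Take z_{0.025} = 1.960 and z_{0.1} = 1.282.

n = 31

Fisher's z: C = ½·ln((1+r)/(1−r)) = ½·ln(3.4444) = 0.6184.
n = ((z_{α/2} + z_β)/C)² + 3.
(1.960 + 1.282) / 0.6184 = 3.242 / 0.6184 = 5.243.
n = 5.243² + 3 = 27.48 + 3 = 30.5.
Round up.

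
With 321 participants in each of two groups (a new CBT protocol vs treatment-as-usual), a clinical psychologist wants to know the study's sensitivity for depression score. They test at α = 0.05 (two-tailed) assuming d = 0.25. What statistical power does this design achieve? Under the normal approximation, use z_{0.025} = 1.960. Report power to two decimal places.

power ≈ 0.89

For two equal groups, power = Φ(d·√(n/2) − z_{α/2}).
d·√(n/2) = 0.25 × √(321/2) = 0.25 × 12.669 = 3.167.
z_β = 3.167 − 1.960 = 1.207.
Power = Φ(1.207) = 0.886.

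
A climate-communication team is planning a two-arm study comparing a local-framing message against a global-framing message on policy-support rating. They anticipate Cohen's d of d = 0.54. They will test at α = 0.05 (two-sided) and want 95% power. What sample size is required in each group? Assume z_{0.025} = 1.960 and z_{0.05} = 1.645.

n = 90 per group

For two independent groups with equal n: n = 2·((z_{α/2} + z_β) / d)².
z_{α/2} + z_β = 1.960 + 1.645 = 3.605.
n = 2 × (3.605 / 0.54)² = 2 × 6.676² = 2 × 44.57 = 89.1.
Round up to the next whole participant.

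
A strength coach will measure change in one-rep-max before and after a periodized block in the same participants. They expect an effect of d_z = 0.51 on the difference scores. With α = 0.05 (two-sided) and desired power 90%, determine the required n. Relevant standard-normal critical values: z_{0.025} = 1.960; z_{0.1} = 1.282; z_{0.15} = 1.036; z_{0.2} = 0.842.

n = 41 pairs

For a paired (one-sample on differences) test: n = ((z_{α/2} + z_β) / d)².
z_{α/2} + z_β = 1.960 + 1.282 = 3.242.
n = (3.242 / 0.51)² = 6.357² = 40.41.
Round up.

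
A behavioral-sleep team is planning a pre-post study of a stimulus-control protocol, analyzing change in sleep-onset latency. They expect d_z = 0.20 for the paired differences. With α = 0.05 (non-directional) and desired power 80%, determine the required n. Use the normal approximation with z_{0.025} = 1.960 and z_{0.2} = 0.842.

For a paired (one-sample on differences) test: n = ((z_{α/2} + z_β) / d)².
z_{α/2} + z_β = 1.960 + 0.842 = 2.802.
n = (2.802 / 0.20)² = 14.010² = 196.28.
Round up.

n = 197 pairs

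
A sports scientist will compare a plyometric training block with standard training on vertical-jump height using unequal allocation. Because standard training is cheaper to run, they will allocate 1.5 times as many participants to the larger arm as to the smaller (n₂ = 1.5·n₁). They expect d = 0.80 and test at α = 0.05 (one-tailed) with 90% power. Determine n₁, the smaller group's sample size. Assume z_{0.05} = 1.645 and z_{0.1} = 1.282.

n₁ = 23

With allocation ratio k = n₂/n₁ = 1.5, Var(x̄₁−x̄₂) = σ²(1/n₁ + 1/(k·n₁)) = σ²·(k+1)/(k·n₁).
So n₁ = (1 + 1/k)·((z_{α} + z_β)/d)² = 1.667 × (2.927/0.80)².
n₁ = 1.667 × 13.39 = 22.3.
Round up: n₁ = 23, giving n₂ = ⌈1.5 × 23⌉ = ⌈34.5⌉ = 35.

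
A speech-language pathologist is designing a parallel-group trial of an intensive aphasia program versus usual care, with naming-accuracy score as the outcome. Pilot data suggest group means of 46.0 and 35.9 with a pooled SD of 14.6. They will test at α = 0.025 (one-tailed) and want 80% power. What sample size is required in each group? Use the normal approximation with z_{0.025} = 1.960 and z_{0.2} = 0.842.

n = 33 per group

Cohen's d = |M₁ − M₂| / SD_pooled = |46.0 − 35.9| / 14.6 = 10.1 / 14.6 = 0.692.
For two independent groups with equal n: n = 2·((z_{α} + z_β) / d)².
z_{α} + z_β = 1.960 + 0.842 = 2.802.
n = 2 × (2.802 / 0.692)² = 2 × 4.049² = 2 × 16.40 = 32.8.
Round up to the next whole participant.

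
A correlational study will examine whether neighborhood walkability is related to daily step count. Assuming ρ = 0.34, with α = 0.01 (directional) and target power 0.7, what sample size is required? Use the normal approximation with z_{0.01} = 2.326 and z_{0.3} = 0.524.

n = 68

Fisher's z: C = ½·ln((1+r)/(1−r)) = ½·ln(2.0303) = 0.3541.
n = ((z_{α} + z_β)/C)² + 3.
(2.326 + 0.524) / 0.3541 = 2.850 / 0.3541 = 8.049.
n = 8.049² + 3 = 64.78 + 3 = 67.8.
Round up.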